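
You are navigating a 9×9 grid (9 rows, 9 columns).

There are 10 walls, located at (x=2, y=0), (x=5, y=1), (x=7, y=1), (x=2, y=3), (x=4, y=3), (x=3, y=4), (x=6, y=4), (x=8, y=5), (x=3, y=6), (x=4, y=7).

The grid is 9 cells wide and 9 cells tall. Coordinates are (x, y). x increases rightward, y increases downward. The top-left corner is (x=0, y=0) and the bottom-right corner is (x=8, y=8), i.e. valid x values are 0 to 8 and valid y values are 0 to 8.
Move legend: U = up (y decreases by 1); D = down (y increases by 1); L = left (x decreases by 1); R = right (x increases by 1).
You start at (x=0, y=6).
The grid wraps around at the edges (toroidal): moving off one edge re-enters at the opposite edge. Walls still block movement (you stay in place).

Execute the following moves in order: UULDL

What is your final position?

Start: (x=0, y=6)
  U (up): (x=0, y=6) -> (x=0, y=5)
  U (up): (x=0, y=5) -> (x=0, y=4)
  L (left): (x=0, y=4) -> (x=8, y=4)
  D (down): blocked, stay at (x=8, y=4)
  L (left): (x=8, y=4) -> (x=7, y=4)
Final: (x=7, y=4)

Answer: Final position: (x=7, y=4)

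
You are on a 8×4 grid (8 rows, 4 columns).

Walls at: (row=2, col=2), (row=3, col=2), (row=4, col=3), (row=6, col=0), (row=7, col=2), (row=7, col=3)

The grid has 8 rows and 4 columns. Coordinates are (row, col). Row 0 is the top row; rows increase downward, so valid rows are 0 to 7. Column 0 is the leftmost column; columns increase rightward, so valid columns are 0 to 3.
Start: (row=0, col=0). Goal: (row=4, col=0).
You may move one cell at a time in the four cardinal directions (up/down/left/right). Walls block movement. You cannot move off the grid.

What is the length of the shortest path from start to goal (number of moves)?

Answer: Shortest path length: 4

Derivation:
BFS from (row=0, col=0) until reaching (row=4, col=0):
  Distance 0: (row=0, col=0)
  Distance 1: (row=0, col=1), (row=1, col=0)
  Distance 2: (row=0, col=2), (row=1, col=1), (row=2, col=0)
  Distance 3: (row=0, col=3), (row=1, col=2), (row=2, col=1), (row=3, col=0)
  Distance 4: (row=1, col=3), (row=3, col=1), (row=4, col=0)  <- goal reached here
One shortest path (4 moves): (row=0, col=0) -> (row=1, col=0) -> (row=2, col=0) -> (row=3, col=0) -> (row=4, col=0)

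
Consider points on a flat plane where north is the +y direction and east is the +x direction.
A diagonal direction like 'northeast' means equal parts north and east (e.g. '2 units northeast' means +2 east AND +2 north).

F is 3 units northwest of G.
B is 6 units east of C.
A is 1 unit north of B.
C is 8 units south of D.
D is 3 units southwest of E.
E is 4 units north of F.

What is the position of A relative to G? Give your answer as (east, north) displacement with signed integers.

Answer: A is at (east=0, north=-3) relative to G.

Derivation:
Place G at the origin (east=0, north=0).
  F is 3 units northwest of G: delta (east=-3, north=+3); F at (east=-3, north=3).
  E is 4 units north of F: delta (east=+0, north=+4); E at (east=-3, north=7).
  D is 3 units southwest of E: delta (east=-3, north=-3); D at (east=-6, north=4).
  C is 8 units south of D: delta (east=+0, north=-8); C at (east=-6, north=-4).
  B is 6 units east of C: delta (east=+6, north=+0); B at (east=0, north=-4).
  A is 1 unit north of B: delta (east=+0, north=+1); A at (east=0, north=-3).
Therefore A relative to G: (east=0, north=-3).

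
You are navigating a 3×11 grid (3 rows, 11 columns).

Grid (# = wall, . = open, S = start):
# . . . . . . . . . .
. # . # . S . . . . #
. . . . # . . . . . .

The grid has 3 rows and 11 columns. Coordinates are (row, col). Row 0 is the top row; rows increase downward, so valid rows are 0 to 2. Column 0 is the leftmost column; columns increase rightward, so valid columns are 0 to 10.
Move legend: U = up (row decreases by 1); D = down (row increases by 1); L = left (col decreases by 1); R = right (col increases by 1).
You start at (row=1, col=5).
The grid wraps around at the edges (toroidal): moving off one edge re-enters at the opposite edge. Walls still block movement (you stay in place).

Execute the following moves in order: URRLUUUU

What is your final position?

Answer: Final position: (row=2, col=6)

Derivation:
Start: (row=1, col=5)
  U (up): (row=1, col=5) -> (row=0, col=5)
  R (right): (row=0, col=5) -> (row=0, col=6)
  R (right): (row=0, col=6) -> (row=0, col=7)
  L (left): (row=0, col=7) -> (row=0, col=6)
  U (up): (row=0, col=6) -> (row=2, col=6)
  U (up): (row=2, col=6) -> (row=1, col=6)
  U (up): (row=1, col=6) -> (row=0, col=6)
  U (up): (row=0, col=6) -> (row=2, col=6)
Final: (row=2, col=6)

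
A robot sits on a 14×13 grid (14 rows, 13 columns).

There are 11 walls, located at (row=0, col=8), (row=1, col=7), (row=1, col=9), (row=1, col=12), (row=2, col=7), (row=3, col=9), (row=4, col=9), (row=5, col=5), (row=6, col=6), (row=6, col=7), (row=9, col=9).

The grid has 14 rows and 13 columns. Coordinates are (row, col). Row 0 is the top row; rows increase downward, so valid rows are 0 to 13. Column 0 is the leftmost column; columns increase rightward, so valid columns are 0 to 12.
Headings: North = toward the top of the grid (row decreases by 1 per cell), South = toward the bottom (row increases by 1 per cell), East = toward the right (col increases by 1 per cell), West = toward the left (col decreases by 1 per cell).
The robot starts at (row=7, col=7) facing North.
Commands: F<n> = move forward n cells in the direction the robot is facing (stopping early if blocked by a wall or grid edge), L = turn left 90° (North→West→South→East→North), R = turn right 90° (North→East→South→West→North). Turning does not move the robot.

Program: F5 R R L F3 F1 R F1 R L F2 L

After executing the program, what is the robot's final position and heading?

Answer: Final position: (row=10, col=11), facing East

Derivation:
Start: (row=7, col=7), facing North
  F5: move forward 0/5 (blocked), now at (row=7, col=7)
  R: turn right, now facing East
  R: turn right, now facing South
  L: turn left, now facing East
  F3: move forward 3, now at (row=7, col=10)
  F1: move forward 1, now at (row=7, col=11)
  R: turn right, now facing South
  F1: move forward 1, now at (row=8, col=11)
  R: turn right, now facing West
  L: turn left, now facing South
  F2: move forward 2, now at (row=10, col=11)
  L: turn left, now facing East
Final: (row=10, col=11), facing East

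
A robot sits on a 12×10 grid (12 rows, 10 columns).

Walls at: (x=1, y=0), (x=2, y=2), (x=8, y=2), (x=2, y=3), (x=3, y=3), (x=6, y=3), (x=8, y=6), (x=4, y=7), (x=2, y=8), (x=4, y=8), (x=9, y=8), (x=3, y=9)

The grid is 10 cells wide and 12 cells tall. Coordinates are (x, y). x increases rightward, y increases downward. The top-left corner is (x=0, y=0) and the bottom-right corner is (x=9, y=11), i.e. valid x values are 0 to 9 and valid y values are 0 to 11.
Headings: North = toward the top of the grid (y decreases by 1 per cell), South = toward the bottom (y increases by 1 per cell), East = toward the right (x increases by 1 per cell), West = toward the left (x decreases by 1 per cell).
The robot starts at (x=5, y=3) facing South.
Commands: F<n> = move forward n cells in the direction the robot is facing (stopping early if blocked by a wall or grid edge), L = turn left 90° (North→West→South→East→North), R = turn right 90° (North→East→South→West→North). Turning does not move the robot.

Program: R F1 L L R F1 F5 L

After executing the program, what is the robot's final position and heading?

Answer: Final position: (x=4, y=6), facing East

Derivation:
Start: (x=5, y=3), facing South
  R: turn right, now facing West
  F1: move forward 1, now at (x=4, y=3)
  L: turn left, now facing South
  L: turn left, now facing East
  R: turn right, now facing South
  F1: move forward 1, now at (x=4, y=4)
  F5: move forward 2/5 (blocked), now at (x=4, y=6)
  L: turn left, now facing East
Final: (x=4, y=6), facing East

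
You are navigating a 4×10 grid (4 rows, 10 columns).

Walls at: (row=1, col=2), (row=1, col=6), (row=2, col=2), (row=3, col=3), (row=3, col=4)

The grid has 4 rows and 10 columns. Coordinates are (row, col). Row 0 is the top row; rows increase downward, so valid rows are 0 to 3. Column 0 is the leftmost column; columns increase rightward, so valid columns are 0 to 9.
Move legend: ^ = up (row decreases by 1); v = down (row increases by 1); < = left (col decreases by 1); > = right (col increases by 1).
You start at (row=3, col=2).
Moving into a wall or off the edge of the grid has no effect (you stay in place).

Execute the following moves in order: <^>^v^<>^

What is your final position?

Start: (row=3, col=2)
  < (left): (row=3, col=2) -> (row=3, col=1)
  ^ (up): (row=3, col=1) -> (row=2, col=1)
  > (right): blocked, stay at (row=2, col=1)
  ^ (up): (row=2, col=1) -> (row=1, col=1)
  v (down): (row=1, col=1) -> (row=2, col=1)
  ^ (up): (row=2, col=1) -> (row=1, col=1)
  < (left): (row=1, col=1) -> (row=1, col=0)
  > (right): (row=1, col=0) -> (row=1, col=1)
  ^ (up): (row=1, col=1) -> (row=0, col=1)
Final: (row=0, col=1)

Answer: Final position: (row=0, col=1)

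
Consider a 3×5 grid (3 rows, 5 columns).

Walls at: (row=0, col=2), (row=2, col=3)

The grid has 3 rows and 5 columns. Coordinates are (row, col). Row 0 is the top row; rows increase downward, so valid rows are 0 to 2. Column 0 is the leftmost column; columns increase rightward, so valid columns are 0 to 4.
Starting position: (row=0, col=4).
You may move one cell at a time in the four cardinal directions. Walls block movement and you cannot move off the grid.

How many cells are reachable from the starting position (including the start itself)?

BFS flood-fill from (row=0, col=4):
  Distance 0: (row=0, col=4)
  Distance 1: (row=0, col=3), (row=1, col=4)
  Distance 2: (row=1, col=3), (row=2, col=4)
  Distance 3: (row=1, col=2)
  Distance 4: (row=1, col=1), (row=2, col=2)
  Distance 5: (row=0, col=1), (row=1, col=0), (row=2, col=1)
  Distance 6: (row=0, col=0), (row=2, col=0)
Total reachable: 13 (grid has 13 open cells total)

Answer: Reachable cells: 13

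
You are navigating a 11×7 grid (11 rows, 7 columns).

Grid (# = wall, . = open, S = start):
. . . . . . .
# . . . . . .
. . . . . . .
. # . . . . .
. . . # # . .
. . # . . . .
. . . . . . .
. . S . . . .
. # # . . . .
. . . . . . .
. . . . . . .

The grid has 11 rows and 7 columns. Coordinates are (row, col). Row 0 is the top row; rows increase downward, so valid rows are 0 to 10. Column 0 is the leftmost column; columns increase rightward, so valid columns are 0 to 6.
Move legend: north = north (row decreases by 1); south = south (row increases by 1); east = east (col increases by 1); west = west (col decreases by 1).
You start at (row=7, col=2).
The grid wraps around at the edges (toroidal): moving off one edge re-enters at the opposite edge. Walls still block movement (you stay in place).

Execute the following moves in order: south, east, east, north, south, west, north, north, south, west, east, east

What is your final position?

Start: (row=7, col=2)
  south (south): blocked, stay at (row=7, col=2)
  east (east): (row=7, col=2) -> (row=7, col=3)
  east (east): (row=7, col=3) -> (row=7, col=4)
  north (north): (row=7, col=4) -> (row=6, col=4)
  south (south): (row=6, col=4) -> (row=7, col=4)
  west (west): (row=7, col=4) -> (row=7, col=3)
  north (north): (row=7, col=3) -> (row=6, col=3)
  north (north): (row=6, col=3) -> (row=5, col=3)
  south (south): (row=5, col=3) -> (row=6, col=3)
  west (west): (row=6, col=3) -> (row=6, col=2)
  east (east): (row=6, col=2) -> (row=6, col=3)
  east (east): (row=6, col=3) -> (row=6, col=4)
Final: (row=6, col=4)

Answer: Final position: (row=6, col=4)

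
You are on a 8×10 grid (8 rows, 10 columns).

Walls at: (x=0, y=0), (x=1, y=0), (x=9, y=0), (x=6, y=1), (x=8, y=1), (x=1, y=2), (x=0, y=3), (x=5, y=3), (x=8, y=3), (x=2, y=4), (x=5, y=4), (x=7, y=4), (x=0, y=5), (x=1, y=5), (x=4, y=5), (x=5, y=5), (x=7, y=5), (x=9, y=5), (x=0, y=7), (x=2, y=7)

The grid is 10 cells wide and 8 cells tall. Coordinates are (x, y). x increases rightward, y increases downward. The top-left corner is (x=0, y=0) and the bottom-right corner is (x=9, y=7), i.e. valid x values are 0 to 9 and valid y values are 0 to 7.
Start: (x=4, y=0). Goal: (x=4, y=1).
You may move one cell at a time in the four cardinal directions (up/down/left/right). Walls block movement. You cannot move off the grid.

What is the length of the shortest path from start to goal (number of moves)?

Answer: Shortest path length: 1

Derivation:
BFS from (x=4, y=0) until reaching (x=4, y=1):
  Distance 0: (x=4, y=0)
  Distance 1: (x=3, y=0), (x=5, y=0), (x=4, y=1)  <- goal reached here
One shortest path (1 moves): (x=4, y=0) -> (x=4, y=1)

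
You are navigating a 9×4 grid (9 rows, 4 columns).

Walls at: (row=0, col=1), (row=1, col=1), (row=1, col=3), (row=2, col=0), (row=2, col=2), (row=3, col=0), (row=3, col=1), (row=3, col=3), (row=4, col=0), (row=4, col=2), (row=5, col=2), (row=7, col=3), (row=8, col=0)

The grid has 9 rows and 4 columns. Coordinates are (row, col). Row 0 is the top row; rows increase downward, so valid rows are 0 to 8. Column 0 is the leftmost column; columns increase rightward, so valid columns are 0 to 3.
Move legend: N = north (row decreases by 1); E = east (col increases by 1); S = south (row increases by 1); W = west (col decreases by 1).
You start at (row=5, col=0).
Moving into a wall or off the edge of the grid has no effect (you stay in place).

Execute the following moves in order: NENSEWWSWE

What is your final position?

Answer: Final position: (row=6, col=1)

Derivation:
Start: (row=5, col=0)
  N (north): blocked, stay at (row=5, col=0)
  E (east): (row=5, col=0) -> (row=5, col=1)
  N (north): (row=5, col=1) -> (row=4, col=1)
  S (south): (row=4, col=1) -> (row=5, col=1)
  E (east): blocked, stay at (row=5, col=1)
  W (west): (row=5, col=1) -> (row=5, col=0)
  W (west): blocked, stay at (row=5, col=0)
  S (south): (row=5, col=0) -> (row=6, col=0)
  W (west): blocked, stay at (row=6, col=0)
  E (east): (row=6, col=0) -> (row=6, col=1)
Final: (row=6, col=1)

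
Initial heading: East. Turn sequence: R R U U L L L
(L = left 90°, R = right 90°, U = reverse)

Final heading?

Answer: Final heading: North

Derivation:
Start: East
  R (right (90° clockwise)) -> South
  R (right (90° clockwise)) -> West
  U (U-turn (180°)) -> East
  U (U-turn (180°)) -> West
  L (left (90° counter-clockwise)) -> South
  L (left (90° counter-clockwise)) -> East
  L (left (90° counter-clockwise)) -> North
Final: North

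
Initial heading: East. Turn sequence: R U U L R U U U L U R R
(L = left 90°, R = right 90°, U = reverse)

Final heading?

Answer: Final heading: West

Derivation:
Start: East
  R (right (90° clockwise)) -> South
  U (U-turn (180°)) -> North
  U (U-turn (180°)) -> South
  L (left (90° counter-clockwise)) -> East
  R (right (90° clockwise)) -> South
  U (U-turn (180°)) -> North
  U (U-turn (180°)) -> South
  U (U-turn (180°)) -> North
  L (left (90° counter-clockwise)) -> West
  U (U-turn (180°)) -> East
  R (right (90° clockwise)) -> South
  R (right (90° clockwise)) -> West
Final: West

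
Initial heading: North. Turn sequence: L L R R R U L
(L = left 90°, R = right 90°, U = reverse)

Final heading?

Start: North
  L (left (90° counter-clockwise)) -> West
  L (left (90° counter-clockwise)) -> South
  R (right (90° clockwise)) -> West
  R (right (90° clockwise)) -> North
  R (right (90° clockwise)) -> East
  U (U-turn (180°)) -> West
  L (left (90° counter-clockwise)) -> South
Final: South

Answer: Final heading: South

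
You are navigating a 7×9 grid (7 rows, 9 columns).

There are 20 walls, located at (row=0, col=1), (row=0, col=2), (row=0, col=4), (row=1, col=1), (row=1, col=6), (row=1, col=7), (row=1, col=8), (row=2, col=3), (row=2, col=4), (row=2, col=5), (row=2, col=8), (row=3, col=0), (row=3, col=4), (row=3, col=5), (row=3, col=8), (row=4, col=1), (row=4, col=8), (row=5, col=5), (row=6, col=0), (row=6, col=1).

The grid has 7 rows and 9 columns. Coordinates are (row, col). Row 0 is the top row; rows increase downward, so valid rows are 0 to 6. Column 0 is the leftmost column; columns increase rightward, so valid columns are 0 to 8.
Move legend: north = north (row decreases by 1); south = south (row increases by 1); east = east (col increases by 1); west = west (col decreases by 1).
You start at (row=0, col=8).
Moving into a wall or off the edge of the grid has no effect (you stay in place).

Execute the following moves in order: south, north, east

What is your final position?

Answer: Final position: (row=0, col=8)

Derivation:
Start: (row=0, col=8)
  south (south): blocked, stay at (row=0, col=8)
  north (north): blocked, stay at (row=0, col=8)
  east (east): blocked, stay at (row=0, col=8)
Final: (row=0, col=8)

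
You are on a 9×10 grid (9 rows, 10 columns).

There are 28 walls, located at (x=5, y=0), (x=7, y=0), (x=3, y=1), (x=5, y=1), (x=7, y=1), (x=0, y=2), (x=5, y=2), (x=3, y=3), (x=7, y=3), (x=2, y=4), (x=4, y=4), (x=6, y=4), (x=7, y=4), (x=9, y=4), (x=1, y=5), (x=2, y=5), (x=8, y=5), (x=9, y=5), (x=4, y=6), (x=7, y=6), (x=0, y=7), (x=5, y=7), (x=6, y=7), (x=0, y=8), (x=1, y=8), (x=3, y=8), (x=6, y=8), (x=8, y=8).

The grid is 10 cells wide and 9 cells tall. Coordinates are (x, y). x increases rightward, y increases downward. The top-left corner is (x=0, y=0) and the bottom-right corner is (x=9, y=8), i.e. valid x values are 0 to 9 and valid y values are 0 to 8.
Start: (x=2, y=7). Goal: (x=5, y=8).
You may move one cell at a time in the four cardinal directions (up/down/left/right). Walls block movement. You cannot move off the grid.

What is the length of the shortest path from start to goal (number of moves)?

Answer: Shortest path length: 4

Derivation:
BFS from (x=2, y=7) until reaching (x=5, y=8):
  Distance 0: (x=2, y=7)
  Distance 1: (x=2, y=6), (x=1, y=7), (x=3, y=7), (x=2, y=8)
  Distance 2: (x=1, y=6), (x=3, y=6), (x=4, y=7)
  Distance 3: (x=3, y=5), (x=0, y=6), (x=4, y=8)
  Distance 4: (x=3, y=4), (x=0, y=5), (x=4, y=5), (x=5, y=8)  <- goal reached here
One shortest path (4 moves): (x=2, y=7) -> (x=3, y=7) -> (x=4, y=7) -> (x=4, y=8) -> (x=5, y=8)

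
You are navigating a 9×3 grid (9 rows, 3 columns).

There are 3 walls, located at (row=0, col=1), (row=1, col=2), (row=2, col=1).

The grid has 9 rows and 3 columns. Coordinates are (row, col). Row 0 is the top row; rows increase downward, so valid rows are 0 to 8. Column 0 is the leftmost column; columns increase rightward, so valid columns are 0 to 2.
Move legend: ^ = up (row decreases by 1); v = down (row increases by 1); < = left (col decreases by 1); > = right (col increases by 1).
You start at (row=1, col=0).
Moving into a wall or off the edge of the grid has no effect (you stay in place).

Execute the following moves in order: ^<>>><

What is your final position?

Start: (row=1, col=0)
  ^ (up): (row=1, col=0) -> (row=0, col=0)
  < (left): blocked, stay at (row=0, col=0)
  [×3]> (right): blocked, stay at (row=0, col=0)
  < (left): blocked, stay at (row=0, col=0)
Final: (row=0, col=0)

Answer: Final position: (row=0, col=0)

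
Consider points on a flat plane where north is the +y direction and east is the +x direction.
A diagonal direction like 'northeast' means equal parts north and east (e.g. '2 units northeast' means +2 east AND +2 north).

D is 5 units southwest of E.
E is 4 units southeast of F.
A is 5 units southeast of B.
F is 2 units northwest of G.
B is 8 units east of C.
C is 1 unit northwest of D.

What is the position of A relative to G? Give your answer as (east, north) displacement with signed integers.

Place G at the origin (east=0, north=0).
  F is 2 units northwest of G: delta (east=-2, north=+2); F at (east=-2, north=2).
  E is 4 units southeast of F: delta (east=+4, north=-4); E at (east=2, north=-2).
  D is 5 units southwest of E: delta (east=-5, north=-5); D at (east=-3, north=-7).
  C is 1 unit northwest of D: delta (east=-1, north=+1); C at (east=-4, north=-6).
  B is 8 units east of C: delta (east=+8, north=+0); B at (east=4, north=-6).
  A is 5 units southeast of B: delta (east=+5, north=-5); A at (east=9, north=-11).
Therefore A relative to G: (east=9, north=-11).

Answer: A is at (east=9, north=-11) relative to G.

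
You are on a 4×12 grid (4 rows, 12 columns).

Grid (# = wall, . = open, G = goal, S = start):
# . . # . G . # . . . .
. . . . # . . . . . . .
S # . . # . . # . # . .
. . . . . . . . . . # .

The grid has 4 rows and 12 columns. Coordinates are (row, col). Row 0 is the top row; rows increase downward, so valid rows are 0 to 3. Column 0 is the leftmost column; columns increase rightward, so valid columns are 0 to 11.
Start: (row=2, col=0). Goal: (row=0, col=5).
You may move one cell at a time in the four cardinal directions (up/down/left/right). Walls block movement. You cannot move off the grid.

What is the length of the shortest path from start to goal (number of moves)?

BFS from (row=2, col=0) until reaching (row=0, col=5):
  Distance 0: (row=2, col=0)
  Distance 1: (row=1, col=0), (row=3, col=0)
  Distance 2: (row=1, col=1), (row=3, col=1)
  Distance 3: (row=0, col=1), (row=1, col=2), (row=3, col=2)
  Distance 4: (row=0, col=2), (row=1, col=3), (row=2, col=2), (row=3, col=3)
  Distance 5: (row=2, col=3), (row=3, col=4)
  Distance 6: (row=3, col=5)
  Distance 7: (row=2, col=5), (row=3, col=6)
  Distance 8: (row=1, col=5), (row=2, col=6), (row=3, col=7)
  Distance 9: (row=0, col=5), (row=1, col=6), (row=3, col=8)  <- goal reached here
One shortest path (9 moves): (row=2, col=0) -> (row=3, col=0) -> (row=3, col=1) -> (row=3, col=2) -> (row=3, col=3) -> (row=3, col=4) -> (row=3, col=5) -> (row=2, col=5) -> (row=1, col=5) -> (row=0, col=5)

Answer: Shortest path length: 9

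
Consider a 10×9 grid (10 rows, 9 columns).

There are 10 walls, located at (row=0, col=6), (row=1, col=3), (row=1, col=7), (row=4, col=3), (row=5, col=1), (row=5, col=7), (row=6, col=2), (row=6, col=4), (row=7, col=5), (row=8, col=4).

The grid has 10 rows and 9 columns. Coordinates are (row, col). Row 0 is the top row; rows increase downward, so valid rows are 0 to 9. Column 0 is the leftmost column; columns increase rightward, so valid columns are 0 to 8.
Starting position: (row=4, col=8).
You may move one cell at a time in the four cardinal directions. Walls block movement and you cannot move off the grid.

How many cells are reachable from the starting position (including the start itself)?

Answer: Reachable cells: 80

Derivation:
BFS flood-fill from (row=4, col=8):
  Distance 0: (row=4, col=8)
  Distance 1: (row=3, col=8), (row=4, col=7), (row=5, col=8)
  Distance 2: (row=2, col=8), (row=3, col=7), (row=4, col=6), (row=6, col=8)
  Distance 3: (row=1, col=8), (row=2, col=7), (row=3, col=6), (row=4, col=5), (row=5, col=6), (row=6, col=7), (row=7, col=8)
  Distance 4: (row=0, col=8), (row=2, col=6), (row=3, col=5), (row=4, col=4), (row=5, col=5), (row=6, col=6), (row=7, col=7), (row=8, col=8)
  Distance 5: (row=0, col=7), (row=1, col=6), (row=2, col=5), (row=3, col=4), (row=5, col=4), (row=6, col=5), (row=7, col=6), (row=8, col=7), (row=9, col=8)
  Distance 6: (row=1, col=5), (row=2, col=4), (row=3, col=3), (row=5, col=3), (row=8, col=6), (row=9, col=7)
  Distance 7: (row=0, col=5), (row=1, col=4), (row=2, col=3), (row=3, col=2), (row=5, col=2), (row=6, col=3), (row=8, col=5), (row=9, col=6)
  Distance 8: (row=0, col=4), (row=2, col=2), (row=3, col=1), (row=4, col=2), (row=7, col=3), (row=9, col=5)
  Distance 9: (row=0, col=3), (row=1, col=2), (row=2, col=1), (row=3, col=0), (row=4, col=1), (row=7, col=2), (row=7, col=4), (row=8, col=3), (row=9, col=4)
  Distance 10: (row=0, col=2), (row=1, col=1), (row=2, col=0), (row=4, col=0), (row=7, col=1), (row=8, col=2), (row=9, col=3)
  Distance 11: (row=0, col=1), (row=1, col=0), (row=5, col=0), (row=6, col=1), (row=7, col=0), (row=8, col=1), (row=9, col=2)
  Distance 12: (row=0, col=0), (row=6, col=0), (row=8, col=0), (row=9, col=1)
  Distance 13: (row=9, col=0)
Total reachable: 80 (grid has 80 open cells total)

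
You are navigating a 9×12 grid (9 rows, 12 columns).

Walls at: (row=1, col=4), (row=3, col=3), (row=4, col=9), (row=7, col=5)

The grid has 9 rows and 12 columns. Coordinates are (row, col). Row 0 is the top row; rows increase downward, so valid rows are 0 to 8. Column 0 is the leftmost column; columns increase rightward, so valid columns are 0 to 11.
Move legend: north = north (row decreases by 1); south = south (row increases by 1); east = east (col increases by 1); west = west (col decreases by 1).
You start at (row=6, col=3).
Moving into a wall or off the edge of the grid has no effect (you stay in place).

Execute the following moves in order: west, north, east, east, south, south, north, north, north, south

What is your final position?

Answer: Final position: (row=5, col=4)

Derivation:
Start: (row=6, col=3)
  west (west): (row=6, col=3) -> (row=6, col=2)
  north (north): (row=6, col=2) -> (row=5, col=2)
  east (east): (row=5, col=2) -> (row=5, col=3)
  east (east): (row=5, col=3) -> (row=5, col=4)
  south (south): (row=5, col=4) -> (row=6, col=4)
  south (south): (row=6, col=4) -> (row=7, col=4)
  north (north): (row=7, col=4) -> (row=6, col=4)
  north (north): (row=6, col=4) -> (row=5, col=4)
  north (north): (row=5, col=4) -> (row=4, col=4)
  south (south): (row=4, col=4) -> (row=5, col=4)
Final: (row=5, col=4)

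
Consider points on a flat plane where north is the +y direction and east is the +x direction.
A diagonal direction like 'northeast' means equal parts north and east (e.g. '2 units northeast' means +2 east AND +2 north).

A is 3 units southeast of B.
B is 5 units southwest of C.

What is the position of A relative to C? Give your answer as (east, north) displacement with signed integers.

Place C at the origin (east=0, north=0).
  B is 5 units southwest of C: delta (east=-5, north=-5); B at (east=-5, north=-5).
  A is 3 units southeast of B: delta (east=+3, north=-3); A at (east=-2, north=-8).
Therefore A relative to C: (east=-2, north=-8).

Answer: A is at (east=-2, north=-8) relative to C.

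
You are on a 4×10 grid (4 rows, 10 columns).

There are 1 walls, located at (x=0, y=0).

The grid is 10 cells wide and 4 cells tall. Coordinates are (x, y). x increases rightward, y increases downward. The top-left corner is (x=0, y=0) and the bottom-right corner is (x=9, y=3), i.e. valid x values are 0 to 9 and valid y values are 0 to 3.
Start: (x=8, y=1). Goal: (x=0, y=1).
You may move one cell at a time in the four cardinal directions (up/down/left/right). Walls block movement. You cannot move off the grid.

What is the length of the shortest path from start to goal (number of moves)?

Answer: Shortest path length: 8

Derivation:
BFS from (x=8, y=1) until reaching (x=0, y=1):
  Distance 0: (x=8, y=1)
  Distance 1: (x=8, y=0), (x=7, y=1), (x=9, y=1), (x=8, y=2)
  Distance 2: (x=7, y=0), (x=9, y=0), (x=6, y=1), (x=7, y=2), (x=9, y=2), (x=8, y=3)
  Distance 3: (x=6, y=0), (x=5, y=1), (x=6, y=2), (x=7, y=3), (x=9, y=3)
  Distance 4: (x=5, y=0), (x=4, y=1), (x=5, y=2), (x=6, y=3)
  Distance 5: (x=4, y=0), (x=3, y=1), (x=4, y=2), (x=5, y=3)
  Distance 6: (x=3, y=0), (x=2, y=1), (x=3, y=2), (x=4, y=3)
  Distance 7: (x=2, y=0), (x=1, y=1), (x=2, y=2), (x=3, y=3)
  Distance 8: (x=1, y=0), (x=0, y=1), (x=1, y=2), (x=2, y=3)  <- goal reached here
One shortest path (8 moves): (x=8, y=1) -> (x=7, y=1) -> (x=6, y=1) -> (x=5, y=1) -> (x=4, y=1) -> (x=3, y=1) -> (x=2, y=1) -> (x=1, y=1) -> (x=0, y=1)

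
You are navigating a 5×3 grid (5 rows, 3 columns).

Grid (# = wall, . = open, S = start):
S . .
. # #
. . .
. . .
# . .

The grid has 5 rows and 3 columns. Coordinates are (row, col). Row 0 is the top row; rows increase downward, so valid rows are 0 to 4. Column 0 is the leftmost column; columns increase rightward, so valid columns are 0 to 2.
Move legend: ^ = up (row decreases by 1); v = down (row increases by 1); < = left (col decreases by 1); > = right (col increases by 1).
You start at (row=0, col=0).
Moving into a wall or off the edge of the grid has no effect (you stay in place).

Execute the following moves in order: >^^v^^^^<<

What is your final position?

Start: (row=0, col=0)
  > (right): (row=0, col=0) -> (row=0, col=1)
  ^ (up): blocked, stay at (row=0, col=1)
  ^ (up): blocked, stay at (row=0, col=1)
  v (down): blocked, stay at (row=0, col=1)
  [×4]^ (up): blocked, stay at (row=0, col=1)
  < (left): (row=0, col=1) -> (row=0, col=0)
  < (left): blocked, stay at (row=0, col=0)
Final: (row=0, col=0)

Answer: Final position: (row=0, col=0)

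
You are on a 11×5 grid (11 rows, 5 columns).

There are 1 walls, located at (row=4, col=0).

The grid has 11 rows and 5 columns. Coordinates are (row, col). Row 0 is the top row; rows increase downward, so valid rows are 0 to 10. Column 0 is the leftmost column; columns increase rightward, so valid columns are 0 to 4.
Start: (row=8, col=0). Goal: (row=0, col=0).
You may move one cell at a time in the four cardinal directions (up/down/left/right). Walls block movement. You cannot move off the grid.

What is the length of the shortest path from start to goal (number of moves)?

Answer: Shortest path length: 10

Derivation:
BFS from (row=8, col=0) until reaching (row=0, col=0):
  Distance 0: (row=8, col=0)
  Distance 1: (row=7, col=0), (row=8, col=1), (row=9, col=0)
  Distance 2: (row=6, col=0), (row=7, col=1), (row=8, col=2), (row=9, col=1), (row=10, col=0)
  Distance 3: (row=5, col=0), (row=6, col=1), (row=7, col=2), (row=8, col=3), (row=9, col=2), (row=10, col=1)
  Distance 4: (row=5, col=1), (row=6, col=2), (row=7, col=3), (row=8, col=4), (row=9, col=3), (row=10, col=2)
  Distance 5: (row=4, col=1), (row=5, col=2), (row=6, col=3), (row=7, col=4), (row=9, col=4), (row=10, col=3)
  Distance 6: (row=3, col=1), (row=4, col=2), (row=5, col=3), (row=6, col=4), (row=10, col=4)
  Distance 7: (row=2, col=1), (row=3, col=0), (row=3, col=2), (row=4, col=3), (row=5, col=4)
  Distance 8: (row=1, col=1), (row=2, col=0), (row=2, col=2), (row=3, col=3), (row=4, col=4)
  Distance 9: (row=0, col=1), (row=1, col=0), (row=1, col=2), (row=2, col=3), (row=3, col=4)
  Distance 10: (row=0, col=0), (row=0, col=2), (row=1, col=3), (row=2, col=4)  <- goal reached here
One shortest path (10 moves): (row=8, col=0) -> (row=8, col=1) -> (row=7, col=1) -> (row=6, col=1) -> (row=5, col=1) -> (row=4, col=1) -> (row=3, col=1) -> (row=3, col=0) -> (row=2, col=0) -> (row=1, col=0) -> (row=0, col=0)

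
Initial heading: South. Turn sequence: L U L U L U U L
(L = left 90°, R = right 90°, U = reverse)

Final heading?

Start: South
  L (left (90° counter-clockwise)) -> East
  U (U-turn (180°)) -> West
  L (left (90° counter-clockwise)) -> South
  U (U-turn (180°)) -> North
  L (left (90° counter-clockwise)) -> West
  U (U-turn (180°)) -> East
  U (U-turn (180°)) -> West
  L (left (90° counter-clockwise)) -> South
Final: South

Answer: Final heading: South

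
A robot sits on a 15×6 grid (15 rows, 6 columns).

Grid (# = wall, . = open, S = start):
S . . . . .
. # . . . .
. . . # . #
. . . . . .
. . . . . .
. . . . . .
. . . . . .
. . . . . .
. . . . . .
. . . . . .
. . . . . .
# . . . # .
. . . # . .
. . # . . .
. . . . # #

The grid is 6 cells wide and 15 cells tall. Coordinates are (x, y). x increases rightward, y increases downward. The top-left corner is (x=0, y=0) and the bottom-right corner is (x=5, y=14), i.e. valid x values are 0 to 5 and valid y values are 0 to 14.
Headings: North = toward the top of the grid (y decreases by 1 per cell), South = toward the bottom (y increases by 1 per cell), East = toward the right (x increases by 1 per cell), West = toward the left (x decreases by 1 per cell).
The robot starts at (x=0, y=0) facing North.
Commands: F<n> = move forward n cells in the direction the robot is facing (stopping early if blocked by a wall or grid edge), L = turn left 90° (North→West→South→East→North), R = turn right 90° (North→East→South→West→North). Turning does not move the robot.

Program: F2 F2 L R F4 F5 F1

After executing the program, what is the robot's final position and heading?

Answer: Final position: (x=0, y=0), facing North

Derivation:
Start: (x=0, y=0), facing North
  F2: move forward 0/2 (blocked), now at (x=0, y=0)
  F2: move forward 0/2 (blocked), now at (x=0, y=0)
  L: turn left, now facing West
  R: turn right, now facing North
  F4: move forward 0/4 (blocked), now at (x=0, y=0)
  F5: move forward 0/5 (blocked), now at (x=0, y=0)
  F1: move forward 0/1 (blocked), now at (x=0, y=0)
Final: (x=0, y=0), facing North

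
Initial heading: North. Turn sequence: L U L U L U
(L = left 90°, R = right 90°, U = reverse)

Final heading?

Answer: Final heading: West

Derivation:
Start: North
  L (left (90° counter-clockwise)) -> West
  U (U-turn (180°)) -> East
  L (left (90° counter-clockwise)) -> North
  U (U-turn (180°)) -> South
  L (left (90° counter-clockwise)) -> East
  U (U-turn (180°)) -> West
Final: West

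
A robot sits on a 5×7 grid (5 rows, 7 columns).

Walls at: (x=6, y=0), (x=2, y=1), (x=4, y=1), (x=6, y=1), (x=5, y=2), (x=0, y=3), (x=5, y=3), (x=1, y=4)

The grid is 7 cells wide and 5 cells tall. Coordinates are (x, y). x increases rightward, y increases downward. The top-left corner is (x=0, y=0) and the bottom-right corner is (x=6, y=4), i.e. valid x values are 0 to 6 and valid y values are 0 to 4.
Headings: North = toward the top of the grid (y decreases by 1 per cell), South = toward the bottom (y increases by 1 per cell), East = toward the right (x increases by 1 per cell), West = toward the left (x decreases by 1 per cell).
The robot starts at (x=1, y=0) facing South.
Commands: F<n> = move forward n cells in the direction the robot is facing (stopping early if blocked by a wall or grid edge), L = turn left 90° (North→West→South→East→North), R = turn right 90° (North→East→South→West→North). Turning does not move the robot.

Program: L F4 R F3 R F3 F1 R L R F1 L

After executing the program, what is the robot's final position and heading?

Answer: Final position: (x=5, y=0), facing West

Derivation:
Start: (x=1, y=0), facing South
  L: turn left, now facing East
  F4: move forward 4, now at (x=5, y=0)
  R: turn right, now facing South
  F3: move forward 1/3 (blocked), now at (x=5, y=1)
  R: turn right, now facing West
  F3: move forward 0/3 (blocked), now at (x=5, y=1)
  F1: move forward 0/1 (blocked), now at (x=5, y=1)
  R: turn right, now facing North
  L: turn left, now facing West
  R: turn right, now facing North
  F1: move forward 1, now at (x=5, y=0)
  L: turn left, now facing West
Final: (x=5, y=0), facing West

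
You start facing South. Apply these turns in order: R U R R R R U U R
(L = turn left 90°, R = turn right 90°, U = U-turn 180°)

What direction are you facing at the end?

Answer: Final heading: South

Derivation:
Start: South
  R (right (90° clockwise)) -> West
  U (U-turn (180°)) -> East
  R (right (90° clockwise)) -> South
  R (right (90° clockwise)) -> West
  R (right (90° clockwise)) -> North
  R (right (90° clockwise)) -> East
  U (U-turn (180°)) -> West
  U (U-turn (180°)) -> East
  R (right (90° clockwise)) -> South
Final: South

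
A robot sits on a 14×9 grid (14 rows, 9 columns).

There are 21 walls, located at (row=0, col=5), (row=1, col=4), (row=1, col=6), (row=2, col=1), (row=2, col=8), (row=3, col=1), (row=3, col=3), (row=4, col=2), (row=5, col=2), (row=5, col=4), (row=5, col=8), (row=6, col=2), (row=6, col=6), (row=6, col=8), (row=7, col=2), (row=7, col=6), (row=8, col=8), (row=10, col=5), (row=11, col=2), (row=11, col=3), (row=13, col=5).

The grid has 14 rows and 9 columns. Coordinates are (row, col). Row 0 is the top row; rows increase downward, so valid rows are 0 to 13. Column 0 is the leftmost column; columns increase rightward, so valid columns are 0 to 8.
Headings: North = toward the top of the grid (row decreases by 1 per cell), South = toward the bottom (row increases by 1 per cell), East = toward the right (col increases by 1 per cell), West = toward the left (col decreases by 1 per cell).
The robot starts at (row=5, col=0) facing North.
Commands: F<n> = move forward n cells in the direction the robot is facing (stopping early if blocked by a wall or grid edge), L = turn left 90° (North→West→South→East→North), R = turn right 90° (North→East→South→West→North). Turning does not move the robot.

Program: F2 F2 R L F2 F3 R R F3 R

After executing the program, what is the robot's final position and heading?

Start: (row=5, col=0), facing North
  F2: move forward 2, now at (row=3, col=0)
  F2: move forward 2, now at (row=1, col=0)
  R: turn right, now facing East
  L: turn left, now facing North
  F2: move forward 1/2 (blocked), now at (row=0, col=0)
  F3: move forward 0/3 (blocked), now at (row=0, col=0)
  R: turn right, now facing East
  R: turn right, now facing South
  F3: move forward 3, now at (row=3, col=0)
  R: turn right, now facing West
Final: (row=3, col=0), facing West

Answer: Final position: (row=3, col=0), facing West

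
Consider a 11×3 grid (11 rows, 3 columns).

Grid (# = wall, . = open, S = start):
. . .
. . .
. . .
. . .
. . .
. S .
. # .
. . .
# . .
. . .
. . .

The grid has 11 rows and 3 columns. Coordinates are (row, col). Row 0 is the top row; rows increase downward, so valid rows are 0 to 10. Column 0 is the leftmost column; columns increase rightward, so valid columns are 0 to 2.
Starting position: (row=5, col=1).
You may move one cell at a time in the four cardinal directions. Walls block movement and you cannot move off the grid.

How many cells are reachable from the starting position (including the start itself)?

Answer: Reachable cells: 31

Derivation:
BFS flood-fill from (row=5, col=1):
  Distance 0: (row=5, col=1)
  Distance 1: (row=4, col=1), (row=5, col=0), (row=5, col=2)
  Distance 2: (row=3, col=1), (row=4, col=0), (row=4, col=2), (row=6, col=0), (row=6, col=2)
  Distance 3: (row=2, col=1), (row=3, col=0), (row=3, col=2), (row=7, col=0), (row=7, col=2)
  Distance 4: (row=1, col=1), (row=2, col=0), (row=2, col=2), (row=7, col=1), (row=8, col=2)
  Distance 5: (row=0, col=1), (row=1, col=0), (row=1, col=2), (row=8, col=1), (row=9, col=2)
  Distance 6: (row=0, col=0), (row=0, col=2), (row=9, col=1), (row=10, col=2)
  Distance 7: (row=9, col=0), (row=10, col=1)
  Distance 8: (row=10, col=0)
Total reachable: 31 (grid has 31 open cells total)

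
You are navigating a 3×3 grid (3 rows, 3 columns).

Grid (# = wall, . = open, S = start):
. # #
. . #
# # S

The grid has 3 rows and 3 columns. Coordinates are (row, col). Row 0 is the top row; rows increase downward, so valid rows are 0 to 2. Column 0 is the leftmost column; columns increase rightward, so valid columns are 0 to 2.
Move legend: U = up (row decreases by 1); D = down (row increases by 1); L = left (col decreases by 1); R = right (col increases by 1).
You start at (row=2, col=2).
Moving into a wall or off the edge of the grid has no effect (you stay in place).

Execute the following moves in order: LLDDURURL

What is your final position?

Answer: Final position: (row=2, col=2)

Derivation:
Start: (row=2, col=2)
  L (left): blocked, stay at (row=2, col=2)
  L (left): blocked, stay at (row=2, col=2)
  D (down): blocked, stay at (row=2, col=2)
  D (down): blocked, stay at (row=2, col=2)
  U (up): blocked, stay at (row=2, col=2)
  R (right): blocked, stay at (row=2, col=2)
  U (up): blocked, stay at (row=2, col=2)
  R (right): blocked, stay at (row=2, col=2)
  L (left): blocked, stay at (row=2, col=2)
Final: (row=2, col=2)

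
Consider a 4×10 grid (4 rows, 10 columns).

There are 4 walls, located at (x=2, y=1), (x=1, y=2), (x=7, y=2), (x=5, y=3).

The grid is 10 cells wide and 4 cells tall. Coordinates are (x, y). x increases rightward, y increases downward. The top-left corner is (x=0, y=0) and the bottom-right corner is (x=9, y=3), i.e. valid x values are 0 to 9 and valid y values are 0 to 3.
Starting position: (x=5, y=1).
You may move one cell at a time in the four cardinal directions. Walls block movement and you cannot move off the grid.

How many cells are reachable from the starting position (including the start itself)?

BFS flood-fill from (x=5, y=1):
  Distance 0: (x=5, y=1)
  Distance 1: (x=5, y=0), (x=4, y=1), (x=6, y=1), (x=5, y=2)
  Distance 2: (x=4, y=0), (x=6, y=0), (x=3, y=1), (x=7, y=1), (x=4, y=2), (x=6, y=2)
  Distance 3: (x=3, y=0), (x=7, y=0), (x=8, y=1), (x=3, y=2), (x=4, y=3), (x=6, y=3)
  Distance 4: (x=2, y=0), (x=8, y=0), (x=9, y=1), (x=2, y=2), (x=8, y=2), (x=3, y=3), (x=7, y=3)
  Distance 5: (x=1, y=0), (x=9, y=0), (x=9, y=2), (x=2, y=3), (x=8, y=3)
  Distance 6: (x=0, y=0), (x=1, y=1), (x=1, y=3), (x=9, y=3)
  Distance 7: (x=0, y=1), (x=0, y=3)
  Distance 8: (x=0, y=2)
Total reachable: 36 (grid has 36 open cells total)

Answer: Reachable cells: 36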